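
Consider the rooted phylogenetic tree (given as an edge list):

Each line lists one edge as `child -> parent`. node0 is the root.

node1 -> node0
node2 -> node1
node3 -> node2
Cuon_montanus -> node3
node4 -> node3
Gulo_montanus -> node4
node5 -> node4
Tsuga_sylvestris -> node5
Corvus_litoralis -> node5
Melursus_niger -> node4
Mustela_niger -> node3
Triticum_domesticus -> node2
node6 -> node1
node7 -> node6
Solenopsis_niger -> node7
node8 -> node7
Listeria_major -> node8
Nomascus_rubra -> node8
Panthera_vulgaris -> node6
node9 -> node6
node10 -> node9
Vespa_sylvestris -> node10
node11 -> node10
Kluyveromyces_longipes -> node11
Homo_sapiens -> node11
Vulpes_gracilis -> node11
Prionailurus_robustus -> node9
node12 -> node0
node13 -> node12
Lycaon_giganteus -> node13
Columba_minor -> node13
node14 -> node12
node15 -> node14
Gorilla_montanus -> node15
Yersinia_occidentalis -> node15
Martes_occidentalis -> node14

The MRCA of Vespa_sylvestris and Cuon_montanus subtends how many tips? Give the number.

16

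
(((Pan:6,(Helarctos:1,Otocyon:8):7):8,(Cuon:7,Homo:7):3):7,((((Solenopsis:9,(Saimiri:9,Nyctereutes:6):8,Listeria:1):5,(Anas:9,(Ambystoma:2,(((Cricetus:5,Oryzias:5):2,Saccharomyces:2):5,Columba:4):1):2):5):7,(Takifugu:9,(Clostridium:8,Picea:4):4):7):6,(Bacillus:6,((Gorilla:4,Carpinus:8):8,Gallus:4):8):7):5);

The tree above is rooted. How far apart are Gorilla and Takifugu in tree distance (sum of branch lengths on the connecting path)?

The path runs Gorilla → … → MRCA → … → Takifugu; the MRCA is the node subtending ((((Solenopsis,(Saimiri,Nyctereutes),Listeria),(Anas,(Ambystoma,(((Cricetus,Oryzias),Saccharomyces),Columba)))),(Takifugu,(Clostridium,Picea))),(Bacillus,((Gorilla,Carpinus),Gallus))).
Branch lengths along that path: 4 + 8 + 8 + 7 + 6 + 7 + 9 = 49.

49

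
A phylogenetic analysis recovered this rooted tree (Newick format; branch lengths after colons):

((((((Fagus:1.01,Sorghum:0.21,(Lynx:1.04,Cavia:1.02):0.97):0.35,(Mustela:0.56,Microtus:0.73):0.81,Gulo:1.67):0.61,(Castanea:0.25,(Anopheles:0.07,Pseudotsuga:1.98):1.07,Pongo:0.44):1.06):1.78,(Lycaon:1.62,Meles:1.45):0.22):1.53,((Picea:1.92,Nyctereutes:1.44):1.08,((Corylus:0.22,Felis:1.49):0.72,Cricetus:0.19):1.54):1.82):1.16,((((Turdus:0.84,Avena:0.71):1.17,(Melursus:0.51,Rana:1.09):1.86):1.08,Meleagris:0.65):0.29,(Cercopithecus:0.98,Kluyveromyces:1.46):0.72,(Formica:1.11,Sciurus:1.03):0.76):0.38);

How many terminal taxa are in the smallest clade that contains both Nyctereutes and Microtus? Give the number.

18

The MRCA of Nyctereutes and Microtus is the node subtending (((((Fagus,Sorghum,(Lynx,Cavia)),(Mustela,Microtus),Gulo),(Castanea,(Anopheles,Pseudotsuga),Pongo)),(Lycaon,Meles)),((Picea,Nyctereutes),((Corylus,Felis),Cricetus))).
That clade contains 18 terminal taxa: Anopheles, Castanea, Cavia, Corylus, Cricetus, Fagus, Felis, Gulo, Lycaon, Lynx, Meles, Microtus, Mustela, Nyctereutes, Picea, Pongo, Pseudotsuga, Sorghum.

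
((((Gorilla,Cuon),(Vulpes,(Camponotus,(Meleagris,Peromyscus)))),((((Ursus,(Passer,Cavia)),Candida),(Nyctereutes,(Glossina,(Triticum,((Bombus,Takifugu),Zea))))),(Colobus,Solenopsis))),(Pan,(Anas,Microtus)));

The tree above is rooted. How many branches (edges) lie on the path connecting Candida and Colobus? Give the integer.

The MRCA of Candida and Colobus is the node subtending ((((Ursus,(Passer,Cavia)),Candida),(Nyctereutes,(Glossina,(Triticum,((Bombus,Takifugu),Zea))))),(Colobus,Solenopsis)).
From Candida up to that node: 3 branches. From Colobus up to the same node: 2 branches. Total: 3 + 2 = 5.

5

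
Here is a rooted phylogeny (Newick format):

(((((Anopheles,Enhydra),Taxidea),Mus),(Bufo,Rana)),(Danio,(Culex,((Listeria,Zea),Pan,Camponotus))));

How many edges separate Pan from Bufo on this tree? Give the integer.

7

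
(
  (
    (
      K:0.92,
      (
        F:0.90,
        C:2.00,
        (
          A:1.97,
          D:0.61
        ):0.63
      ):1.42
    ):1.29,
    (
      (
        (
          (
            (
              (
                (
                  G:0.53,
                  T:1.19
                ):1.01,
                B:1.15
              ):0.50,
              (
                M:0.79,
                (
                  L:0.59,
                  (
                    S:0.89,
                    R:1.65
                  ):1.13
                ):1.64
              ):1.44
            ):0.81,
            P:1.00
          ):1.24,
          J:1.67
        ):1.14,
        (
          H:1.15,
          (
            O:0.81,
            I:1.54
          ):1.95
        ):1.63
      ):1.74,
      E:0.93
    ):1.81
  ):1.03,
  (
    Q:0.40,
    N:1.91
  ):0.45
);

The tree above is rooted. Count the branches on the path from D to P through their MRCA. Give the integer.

9

The MRCA of D and P is the node subtending ((K,(F,C,(A,D))),(((((((G,T),B),(M,(L,(S,R)))),P),J),(H,(O,I))),E)).
From D up to that node: 4 branches. From P up to the same node: 5 branches. Total: 4 + 5 = 9.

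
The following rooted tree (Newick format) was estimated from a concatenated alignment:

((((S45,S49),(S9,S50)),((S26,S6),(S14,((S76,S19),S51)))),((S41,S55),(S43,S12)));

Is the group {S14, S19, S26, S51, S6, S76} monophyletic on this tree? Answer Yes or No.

The most recent common ancestor of these taxa subtends ((S26,S6),(S14,((S76,S19),S51))).
That clade has exactly 6 tips — every listed taxon and nothing else — so the group is monophyletic.

Yes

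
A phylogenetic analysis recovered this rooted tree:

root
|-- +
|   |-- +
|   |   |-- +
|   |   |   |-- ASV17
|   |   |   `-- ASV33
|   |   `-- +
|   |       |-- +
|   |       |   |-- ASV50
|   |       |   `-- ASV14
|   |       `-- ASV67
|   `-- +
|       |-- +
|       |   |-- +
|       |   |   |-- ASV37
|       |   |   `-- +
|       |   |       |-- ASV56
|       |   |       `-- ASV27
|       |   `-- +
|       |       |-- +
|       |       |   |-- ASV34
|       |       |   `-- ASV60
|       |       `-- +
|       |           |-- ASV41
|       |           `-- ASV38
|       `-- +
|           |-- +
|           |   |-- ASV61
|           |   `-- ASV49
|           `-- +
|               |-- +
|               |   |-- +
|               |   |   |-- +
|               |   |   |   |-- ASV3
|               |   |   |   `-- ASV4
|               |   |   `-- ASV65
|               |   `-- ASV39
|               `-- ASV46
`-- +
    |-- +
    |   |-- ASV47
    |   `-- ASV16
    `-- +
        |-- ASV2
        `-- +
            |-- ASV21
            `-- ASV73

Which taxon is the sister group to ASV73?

ASV73 attaches to the tree at the node subtending (ASV21,ASV73).
The other lineage descending from that same node — the sister group — is the single tip ASV21.

ASV21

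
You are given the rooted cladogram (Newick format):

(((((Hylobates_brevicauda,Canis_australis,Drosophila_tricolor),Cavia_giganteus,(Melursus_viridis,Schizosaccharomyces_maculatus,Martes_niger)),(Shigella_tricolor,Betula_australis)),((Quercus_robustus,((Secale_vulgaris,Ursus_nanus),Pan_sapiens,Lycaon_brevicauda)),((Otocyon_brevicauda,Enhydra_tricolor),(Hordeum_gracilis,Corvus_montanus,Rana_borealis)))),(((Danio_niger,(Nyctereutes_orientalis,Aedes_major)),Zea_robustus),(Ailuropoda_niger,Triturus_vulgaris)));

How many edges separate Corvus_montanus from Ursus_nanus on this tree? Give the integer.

The MRCA of Corvus_montanus and Ursus_nanus is the node subtending ((Quercus_robustus,((Secale_vulgaris,Ursus_nanus),Pan_sapiens,Lycaon_brevicauda)),((Otocyon_brevicauda,Enhydra_tricolor),(Hordeum_gracilis,Corvus_montanus,Rana_borealis))).
From Corvus_montanus up to that node: 3 branches. From Ursus_nanus up to the same node: 4 branches. Total: 3 + 4 = 7.

7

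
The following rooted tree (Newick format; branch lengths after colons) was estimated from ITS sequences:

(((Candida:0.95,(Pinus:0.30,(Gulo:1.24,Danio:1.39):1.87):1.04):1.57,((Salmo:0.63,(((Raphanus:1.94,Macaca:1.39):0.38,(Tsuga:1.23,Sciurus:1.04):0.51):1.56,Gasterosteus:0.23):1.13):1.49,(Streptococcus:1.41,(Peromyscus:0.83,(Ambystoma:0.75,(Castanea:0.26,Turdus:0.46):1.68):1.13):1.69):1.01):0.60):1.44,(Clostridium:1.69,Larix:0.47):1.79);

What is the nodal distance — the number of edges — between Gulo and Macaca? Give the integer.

10

The MRCA of Gulo and Macaca is the node subtending ((Candida,(Pinus,(Gulo,Danio))),((Salmo,(((Raphanus,Macaca),(Tsuga,Sciurus)),Gasterosteus)),(Streptococcus,(Peromyscus,(Ambystoma,(Castanea,Turdus)))))).
From Gulo up to that node: 4 branches. From Macaca up to the same node: 6 branches. Total: 4 + 6 = 10.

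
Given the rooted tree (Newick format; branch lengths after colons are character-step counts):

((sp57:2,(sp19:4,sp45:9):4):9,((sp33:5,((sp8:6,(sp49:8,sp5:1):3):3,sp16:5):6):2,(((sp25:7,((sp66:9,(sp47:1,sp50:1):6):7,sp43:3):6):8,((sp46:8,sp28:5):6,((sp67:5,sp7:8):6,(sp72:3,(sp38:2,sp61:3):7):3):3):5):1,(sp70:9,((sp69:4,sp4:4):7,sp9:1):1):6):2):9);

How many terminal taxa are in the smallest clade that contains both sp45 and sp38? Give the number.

The MRCA of sp45 and sp38 is the root, so the clade is the entire tree.
That clade contains 24 terminal taxa: sp16, sp19, sp25, sp28, sp33, sp38, sp4, sp43, sp45, sp46, sp47, sp49, sp5, sp50, sp57, sp61, sp66, sp67, sp69, sp7, sp70, sp72, sp8, sp9.

24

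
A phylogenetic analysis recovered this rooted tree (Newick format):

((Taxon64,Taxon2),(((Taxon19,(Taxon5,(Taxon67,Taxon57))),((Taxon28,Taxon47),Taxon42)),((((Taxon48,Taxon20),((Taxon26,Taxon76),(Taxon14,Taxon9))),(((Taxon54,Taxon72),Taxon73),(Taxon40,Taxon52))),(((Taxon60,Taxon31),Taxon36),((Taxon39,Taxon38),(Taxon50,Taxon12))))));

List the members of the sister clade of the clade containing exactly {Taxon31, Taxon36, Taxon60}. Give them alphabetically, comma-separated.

The clade containing exactly {Taxon31, Taxon36, Taxon60} attaches to the tree at the node subtending (((Taxon60,Taxon31),Taxon36),((Taxon39,Taxon38),(Taxon50,Taxon12))).
The other lineage descending from that same node — the sister group — is ((Taxon39,Taxon38),(Taxon50,Taxon12)); its 4 tips in alphabetical order are the answer.

Taxon12, Taxon38, Taxon39, Taxon50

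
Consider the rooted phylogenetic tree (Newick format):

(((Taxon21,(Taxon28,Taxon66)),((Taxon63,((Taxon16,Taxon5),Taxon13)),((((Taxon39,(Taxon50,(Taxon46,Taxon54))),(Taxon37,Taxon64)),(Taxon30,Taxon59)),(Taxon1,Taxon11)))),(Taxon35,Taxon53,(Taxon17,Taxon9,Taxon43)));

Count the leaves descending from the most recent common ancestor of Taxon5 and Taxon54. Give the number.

14

The MRCA of Taxon5 and Taxon54 is the node subtending ((Taxon63,((Taxon16,Taxon5),Taxon13)),((((Taxon39,(Taxon50,(Taxon46,Taxon54))),(Taxon37,Taxon64)),(Taxon30,Taxon59)),(Taxon1,Taxon11))).
That clade contains 14 terminal taxa: Taxon1, Taxon11, Taxon13, Taxon16, Taxon30, Taxon37, Taxon39, Taxon46, Taxon5, Taxon50, Taxon54, Taxon59, Taxon63, Taxon64.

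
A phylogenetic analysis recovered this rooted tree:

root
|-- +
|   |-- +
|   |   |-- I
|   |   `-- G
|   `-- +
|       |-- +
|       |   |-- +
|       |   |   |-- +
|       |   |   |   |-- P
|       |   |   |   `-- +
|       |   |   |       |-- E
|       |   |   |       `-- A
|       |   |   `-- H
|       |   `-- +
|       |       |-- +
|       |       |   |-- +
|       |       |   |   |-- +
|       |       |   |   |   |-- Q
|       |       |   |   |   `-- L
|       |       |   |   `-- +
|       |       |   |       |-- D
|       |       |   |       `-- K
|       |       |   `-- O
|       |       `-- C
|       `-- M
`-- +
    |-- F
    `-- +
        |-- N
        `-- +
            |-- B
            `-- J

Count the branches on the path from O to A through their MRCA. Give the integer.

7

The MRCA of O and A is the node subtending (((P,(E,A)),H),((((Q,L),(D,K)),O),C)).
From O up to that node: 3 branches. From A up to the same node: 4 branches. Total: 3 + 4 = 7.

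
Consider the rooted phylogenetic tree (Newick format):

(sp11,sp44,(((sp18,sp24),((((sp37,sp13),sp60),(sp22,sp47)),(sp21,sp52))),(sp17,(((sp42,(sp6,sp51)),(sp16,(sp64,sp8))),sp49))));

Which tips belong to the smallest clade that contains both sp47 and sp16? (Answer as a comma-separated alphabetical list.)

Tracing sp47: it sits inside (sp22,sp47).
Tracing sp16: it sits inside (sp16,(sp64,sp8)).
The smallest clade enclosing both is (((sp18,sp24),((((sp37,sp13),sp60),(sp22,sp47)),(sp21,sp52))),(sp17,(((sp42,(sp6,sp51)),(sp16,(sp64,sp8))),sp49))); the answer is its 17 terminal taxa in alphabetical order.

sp13, sp16, sp17, sp18, sp21, sp22, sp24, sp37, sp42, sp47, sp49, sp51, sp52, sp6, sp60, sp64, sp8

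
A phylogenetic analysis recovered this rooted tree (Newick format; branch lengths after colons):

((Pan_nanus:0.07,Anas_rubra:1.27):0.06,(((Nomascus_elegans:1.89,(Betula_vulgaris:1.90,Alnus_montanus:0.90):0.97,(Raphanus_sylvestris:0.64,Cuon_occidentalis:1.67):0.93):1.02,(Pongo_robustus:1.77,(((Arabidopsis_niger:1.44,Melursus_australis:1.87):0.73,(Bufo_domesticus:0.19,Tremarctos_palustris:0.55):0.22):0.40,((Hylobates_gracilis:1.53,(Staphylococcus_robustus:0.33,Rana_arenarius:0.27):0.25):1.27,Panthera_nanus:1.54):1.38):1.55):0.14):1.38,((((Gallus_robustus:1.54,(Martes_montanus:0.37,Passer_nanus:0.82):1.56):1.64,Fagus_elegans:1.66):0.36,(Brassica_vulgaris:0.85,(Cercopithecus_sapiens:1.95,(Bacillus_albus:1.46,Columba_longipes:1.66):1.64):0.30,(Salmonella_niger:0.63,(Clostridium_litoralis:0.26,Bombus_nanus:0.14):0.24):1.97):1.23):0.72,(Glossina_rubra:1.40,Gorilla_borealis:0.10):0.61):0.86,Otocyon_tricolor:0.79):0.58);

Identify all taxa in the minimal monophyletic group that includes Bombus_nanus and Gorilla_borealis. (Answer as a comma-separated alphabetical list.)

Bacillus_albus, Bombus_nanus, Brassica_vulgaris, Cercopithecus_sapiens, Clostridium_litoralis, Columba_longipes, Fagus_elegans, Gallus_robustus, Glossina_rubra, Gorilla_borealis, Martes_montanus, Passer_nanus, Salmonella_niger

Tracing Bombus_nanus: it sits inside (Clostridium_litoralis,Bombus_nanus).
Tracing Gorilla_borealis: it sits inside (Glossina_rubra,Gorilla_borealis).
The smallest clade enclosing both is ((((Gallus_robustus,(Martes_montanus,Passer_nanus)),Fagus_elegans),(Brassica_vulgaris,(Cercopithecus_sapiens,(Bacillus_albus,Columba_longipes)),(Salmonella_niger,(Clostridium_litoralis,Bombus_nanus)))),(Glossina_rubra,Gorilla_borealis)); the answer is its 13 terminal taxa in alphabetical order.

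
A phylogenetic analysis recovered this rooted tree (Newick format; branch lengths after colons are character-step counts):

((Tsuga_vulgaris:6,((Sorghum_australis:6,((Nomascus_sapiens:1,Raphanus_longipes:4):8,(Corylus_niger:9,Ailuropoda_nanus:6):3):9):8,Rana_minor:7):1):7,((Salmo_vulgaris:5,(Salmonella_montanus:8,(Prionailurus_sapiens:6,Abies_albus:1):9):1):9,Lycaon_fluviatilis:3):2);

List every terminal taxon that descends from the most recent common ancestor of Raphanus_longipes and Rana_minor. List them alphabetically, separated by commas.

Tracing Raphanus_longipes: it sits inside (Nomascus_sapiens,Raphanus_longipes).
Tracing Rana_minor: it sits inside ((Sorghum_australis,((Nomascus_sapiens,Raphanus_longipes),(Corylus_niger,Ailuropoda_nanus))),Rana_minor).
The smallest clade enclosing both is ((Sorghum_australis,((Nomascus_sapiens,Raphanus_longipes),(Corylus_niger,Ailuropoda_nanus))),Rana_minor); the answer is its 6 terminal taxa in alphabetical order.

Ailuropoda_nanus, Corylus_niger, Nomascus_sapiens, Rana_minor, Raphanus_longipes, Sorghum_australis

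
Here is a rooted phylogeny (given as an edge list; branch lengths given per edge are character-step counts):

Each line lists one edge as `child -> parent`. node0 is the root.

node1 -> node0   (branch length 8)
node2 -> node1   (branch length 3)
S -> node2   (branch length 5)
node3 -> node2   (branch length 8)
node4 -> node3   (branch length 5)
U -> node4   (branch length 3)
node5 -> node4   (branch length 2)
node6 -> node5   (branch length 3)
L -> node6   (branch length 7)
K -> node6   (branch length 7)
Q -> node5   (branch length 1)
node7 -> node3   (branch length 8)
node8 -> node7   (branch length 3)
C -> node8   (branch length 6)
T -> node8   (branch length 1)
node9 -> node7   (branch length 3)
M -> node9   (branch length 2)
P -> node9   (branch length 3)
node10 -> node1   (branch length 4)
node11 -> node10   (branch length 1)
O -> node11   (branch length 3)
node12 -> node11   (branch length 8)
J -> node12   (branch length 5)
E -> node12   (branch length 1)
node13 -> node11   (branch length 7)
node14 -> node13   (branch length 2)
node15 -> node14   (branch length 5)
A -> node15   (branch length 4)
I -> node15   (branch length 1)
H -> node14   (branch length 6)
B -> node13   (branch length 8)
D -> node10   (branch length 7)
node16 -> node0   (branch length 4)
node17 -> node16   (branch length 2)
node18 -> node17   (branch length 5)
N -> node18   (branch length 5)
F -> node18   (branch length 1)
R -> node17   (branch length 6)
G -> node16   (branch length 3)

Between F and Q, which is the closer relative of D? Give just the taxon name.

Q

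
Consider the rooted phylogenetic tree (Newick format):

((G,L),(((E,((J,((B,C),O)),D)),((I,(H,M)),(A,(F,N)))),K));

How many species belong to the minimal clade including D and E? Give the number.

6

The MRCA of D and E is the node subtending (E,((J,((B,C),O)),D)).
That clade contains 6 terminal taxa: B, C, D, E, J, O.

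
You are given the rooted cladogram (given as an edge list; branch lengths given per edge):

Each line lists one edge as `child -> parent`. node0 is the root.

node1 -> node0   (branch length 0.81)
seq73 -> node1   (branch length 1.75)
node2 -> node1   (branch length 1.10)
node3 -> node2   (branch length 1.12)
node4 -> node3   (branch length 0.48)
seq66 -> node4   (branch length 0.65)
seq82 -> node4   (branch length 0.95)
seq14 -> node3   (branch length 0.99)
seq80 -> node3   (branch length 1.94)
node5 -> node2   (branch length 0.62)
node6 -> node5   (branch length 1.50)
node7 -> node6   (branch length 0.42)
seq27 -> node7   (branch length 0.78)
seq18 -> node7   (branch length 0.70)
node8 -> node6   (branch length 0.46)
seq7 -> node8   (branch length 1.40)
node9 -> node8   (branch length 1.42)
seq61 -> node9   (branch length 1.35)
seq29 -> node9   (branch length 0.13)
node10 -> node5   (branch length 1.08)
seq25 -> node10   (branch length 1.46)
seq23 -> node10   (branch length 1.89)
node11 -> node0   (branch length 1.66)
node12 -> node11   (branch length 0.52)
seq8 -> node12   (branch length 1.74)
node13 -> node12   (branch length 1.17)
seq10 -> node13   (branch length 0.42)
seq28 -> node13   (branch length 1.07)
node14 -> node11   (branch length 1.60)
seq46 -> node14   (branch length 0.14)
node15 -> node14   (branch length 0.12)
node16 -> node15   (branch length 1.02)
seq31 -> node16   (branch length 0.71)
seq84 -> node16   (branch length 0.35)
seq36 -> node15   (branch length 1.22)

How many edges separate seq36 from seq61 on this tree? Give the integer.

11

The MRCA of seq36 and seq61 is the root of the tree.
From seq36 up to that node: 4 branches. From seq61 up to the same node: 7 branches. Total: 4 + 7 = 11.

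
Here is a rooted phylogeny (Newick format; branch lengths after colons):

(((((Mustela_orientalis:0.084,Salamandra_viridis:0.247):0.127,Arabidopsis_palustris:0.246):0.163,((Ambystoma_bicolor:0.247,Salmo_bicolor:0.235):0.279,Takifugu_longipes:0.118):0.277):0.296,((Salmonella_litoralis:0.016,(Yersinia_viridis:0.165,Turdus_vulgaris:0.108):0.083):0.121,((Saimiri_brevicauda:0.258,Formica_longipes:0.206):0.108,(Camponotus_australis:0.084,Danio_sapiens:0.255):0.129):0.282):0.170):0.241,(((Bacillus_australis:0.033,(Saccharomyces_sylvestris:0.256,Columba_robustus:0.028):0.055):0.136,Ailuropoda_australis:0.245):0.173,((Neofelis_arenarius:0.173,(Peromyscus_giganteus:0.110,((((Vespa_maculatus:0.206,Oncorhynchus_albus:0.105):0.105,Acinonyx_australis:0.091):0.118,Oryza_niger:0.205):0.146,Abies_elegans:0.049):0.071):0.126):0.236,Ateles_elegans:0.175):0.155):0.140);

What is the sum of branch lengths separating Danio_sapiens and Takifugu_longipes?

1.527

The path runs Danio_sapiens → … → MRCA → … → Takifugu_longipes; the MRCA is the node subtending ((((Mustela_orientalis,Salamandra_viridis),Arabidopsis_palustris),((Ambystoma_bicolor,Salmo_bicolor),Takifugu_longipes)),((Salmonella_litoralis,(Yersinia_viridis,Turdus_vulgaris)),((Saimiri_brevicauda,Formica_longipes),(Camponotus_australis,Danio_sapiens)))).
Branch lengths along that path: 0.255 + 0.129 + 0.282 + 0.170 + 0.296 + 0.277 + 0.118 = 1.527.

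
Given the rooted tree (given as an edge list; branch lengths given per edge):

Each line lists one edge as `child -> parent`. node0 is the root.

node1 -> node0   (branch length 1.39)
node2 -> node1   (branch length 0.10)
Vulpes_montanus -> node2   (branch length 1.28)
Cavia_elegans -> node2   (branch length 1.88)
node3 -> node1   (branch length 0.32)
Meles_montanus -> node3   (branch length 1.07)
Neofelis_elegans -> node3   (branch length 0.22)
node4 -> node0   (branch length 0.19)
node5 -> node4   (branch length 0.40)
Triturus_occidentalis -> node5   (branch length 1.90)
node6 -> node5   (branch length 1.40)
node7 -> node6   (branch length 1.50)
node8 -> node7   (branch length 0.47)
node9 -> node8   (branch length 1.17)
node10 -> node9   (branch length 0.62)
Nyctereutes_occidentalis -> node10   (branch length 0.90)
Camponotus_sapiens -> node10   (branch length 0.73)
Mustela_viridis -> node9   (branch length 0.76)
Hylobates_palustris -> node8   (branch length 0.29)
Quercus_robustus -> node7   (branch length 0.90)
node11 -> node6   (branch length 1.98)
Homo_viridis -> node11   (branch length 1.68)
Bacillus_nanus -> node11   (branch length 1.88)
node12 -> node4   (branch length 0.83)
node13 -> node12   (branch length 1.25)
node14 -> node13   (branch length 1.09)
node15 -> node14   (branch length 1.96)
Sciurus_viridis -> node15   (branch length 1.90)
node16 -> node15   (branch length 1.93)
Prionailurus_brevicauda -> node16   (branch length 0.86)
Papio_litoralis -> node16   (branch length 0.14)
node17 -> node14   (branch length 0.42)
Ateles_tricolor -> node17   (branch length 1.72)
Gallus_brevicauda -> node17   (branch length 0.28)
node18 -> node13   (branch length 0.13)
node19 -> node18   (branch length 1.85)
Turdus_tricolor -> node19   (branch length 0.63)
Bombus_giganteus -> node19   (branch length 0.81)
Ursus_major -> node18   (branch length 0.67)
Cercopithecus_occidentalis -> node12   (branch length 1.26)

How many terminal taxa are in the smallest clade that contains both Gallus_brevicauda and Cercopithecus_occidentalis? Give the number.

9

The MRCA of Gallus_brevicauda and Cercopithecus_occidentalis is the node subtending ((((Sciurus_viridis,(Prionailurus_brevicauda,Papio_litoralis)),(Ateles_tricolor,Gallus_brevicauda)),((Turdus_tricolor,Bombus_giganteus),Ursus_major)),Cercopithecus_occidentalis).
That clade contains 9 terminal taxa: Ateles_tricolor, Bombus_giganteus, Cercopithecus_occidentalis, Gallus_brevicauda, Papio_litoralis, Prionailurus_brevicauda, Sciurus_viridis, Turdus_tricolor, Ursus_major.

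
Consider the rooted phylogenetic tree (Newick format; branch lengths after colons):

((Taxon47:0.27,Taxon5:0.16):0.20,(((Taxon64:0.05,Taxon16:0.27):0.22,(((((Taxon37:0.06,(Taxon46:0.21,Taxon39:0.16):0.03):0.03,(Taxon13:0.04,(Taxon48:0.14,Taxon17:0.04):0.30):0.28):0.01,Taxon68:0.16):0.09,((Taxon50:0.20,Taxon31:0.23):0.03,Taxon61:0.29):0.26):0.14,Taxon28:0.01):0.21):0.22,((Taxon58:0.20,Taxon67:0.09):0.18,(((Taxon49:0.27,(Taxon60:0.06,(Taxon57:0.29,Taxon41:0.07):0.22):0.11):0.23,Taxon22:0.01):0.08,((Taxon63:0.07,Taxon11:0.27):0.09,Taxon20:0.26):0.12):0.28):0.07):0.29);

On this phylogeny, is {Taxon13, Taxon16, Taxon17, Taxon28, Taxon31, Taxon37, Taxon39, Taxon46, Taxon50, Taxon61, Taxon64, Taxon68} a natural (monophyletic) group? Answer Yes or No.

The MRCA of the listed taxa subtends ((Taxon64,Taxon16),(((((Taxon37,(Taxon46,Taxon39)),(Taxon13,(Taxon48,Taxon17))),Taxon68),((Taxon50,Taxon31),Taxon61)),Taxon28)).
That clade also contains Taxon48, which is not in the proposed group, so the group is not monophyletic.

No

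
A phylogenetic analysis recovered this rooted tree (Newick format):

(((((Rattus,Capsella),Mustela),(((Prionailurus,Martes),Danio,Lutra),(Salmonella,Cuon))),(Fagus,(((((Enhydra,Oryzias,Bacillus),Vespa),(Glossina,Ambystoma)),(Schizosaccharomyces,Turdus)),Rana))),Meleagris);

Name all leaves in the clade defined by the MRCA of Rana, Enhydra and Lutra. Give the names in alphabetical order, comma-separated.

Tracing Rana: it sits inside (((((Enhydra,Oryzias,Bacillus),Vespa),(Glossina,Ambystoma)),(Schizosaccharomyces,Turdus)),Rana).
Tracing Enhydra: it sits inside (Enhydra,Oryzias,Bacillus).
Tracing Lutra: it sits inside ((Prionailurus,Martes),Danio,Lutra).
The smallest clade enclosing all 3 is ((((Rattus,Capsella),Mustela),(((Prionailurus,Martes),Danio,Lutra),(Salmonella,Cuon))),(Fagus,(((((Enhydra,Oryzias,Bacillus),Vespa),(Glossina,Ambystoma)),(Schizosaccharomyces,Turdus)),Rana))); the answer is its 19 terminal taxa in alphabetical order.

Ambystoma, Bacillus, Capsella, Cuon, Danio, Enhydra, Fagus, Glossina, Lutra, Martes, Mustela, Oryzias, Prionailurus, Rana, Rattus, Salmonella, Schizosaccharomyces, Turdus, Vespa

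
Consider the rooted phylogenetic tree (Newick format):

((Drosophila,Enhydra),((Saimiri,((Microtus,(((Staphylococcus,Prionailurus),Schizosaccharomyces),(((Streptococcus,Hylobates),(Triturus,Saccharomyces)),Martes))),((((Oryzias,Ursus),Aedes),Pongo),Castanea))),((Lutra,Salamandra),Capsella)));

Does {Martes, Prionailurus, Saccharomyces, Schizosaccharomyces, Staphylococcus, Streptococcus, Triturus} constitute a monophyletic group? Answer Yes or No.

No

The MRCA of the listed taxa subtends (((Staphylococcus,Prionailurus),Schizosaccharomyces),(((Streptococcus,Hylobates),(Triturus,Saccharomyces)),Martes)).
That clade also contains Hylobates, which is not in the proposed group, so the group is not monophyletic.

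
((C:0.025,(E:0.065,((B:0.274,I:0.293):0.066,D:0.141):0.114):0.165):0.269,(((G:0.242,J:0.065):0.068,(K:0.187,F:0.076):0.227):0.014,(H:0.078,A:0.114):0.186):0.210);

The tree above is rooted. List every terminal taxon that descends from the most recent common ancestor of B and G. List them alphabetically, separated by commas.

A, B, C, D, E, F, G, H, I, J, K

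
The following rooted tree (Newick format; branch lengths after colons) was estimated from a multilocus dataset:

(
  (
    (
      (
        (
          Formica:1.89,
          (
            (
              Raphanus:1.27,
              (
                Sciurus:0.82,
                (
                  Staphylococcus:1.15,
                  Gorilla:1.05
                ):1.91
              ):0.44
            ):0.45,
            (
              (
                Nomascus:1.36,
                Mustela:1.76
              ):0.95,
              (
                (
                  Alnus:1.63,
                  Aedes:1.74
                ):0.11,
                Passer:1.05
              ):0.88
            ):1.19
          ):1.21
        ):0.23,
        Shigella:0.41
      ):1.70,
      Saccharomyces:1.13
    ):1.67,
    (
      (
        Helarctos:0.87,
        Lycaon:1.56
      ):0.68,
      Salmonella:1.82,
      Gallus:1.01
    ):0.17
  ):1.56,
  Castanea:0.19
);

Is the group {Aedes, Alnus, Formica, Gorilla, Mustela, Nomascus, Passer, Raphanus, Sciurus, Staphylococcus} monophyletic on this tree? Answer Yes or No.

Yes

The most recent common ancestor of these taxa subtends (Formica,((Raphanus,(Sciurus,(Staphylococcus,Gorilla))),((Nomascus,Mustela),((Alnus,Aedes),Passer)))).
That clade has exactly 10 tips — every listed taxon and nothing else — so the group is monophyletic.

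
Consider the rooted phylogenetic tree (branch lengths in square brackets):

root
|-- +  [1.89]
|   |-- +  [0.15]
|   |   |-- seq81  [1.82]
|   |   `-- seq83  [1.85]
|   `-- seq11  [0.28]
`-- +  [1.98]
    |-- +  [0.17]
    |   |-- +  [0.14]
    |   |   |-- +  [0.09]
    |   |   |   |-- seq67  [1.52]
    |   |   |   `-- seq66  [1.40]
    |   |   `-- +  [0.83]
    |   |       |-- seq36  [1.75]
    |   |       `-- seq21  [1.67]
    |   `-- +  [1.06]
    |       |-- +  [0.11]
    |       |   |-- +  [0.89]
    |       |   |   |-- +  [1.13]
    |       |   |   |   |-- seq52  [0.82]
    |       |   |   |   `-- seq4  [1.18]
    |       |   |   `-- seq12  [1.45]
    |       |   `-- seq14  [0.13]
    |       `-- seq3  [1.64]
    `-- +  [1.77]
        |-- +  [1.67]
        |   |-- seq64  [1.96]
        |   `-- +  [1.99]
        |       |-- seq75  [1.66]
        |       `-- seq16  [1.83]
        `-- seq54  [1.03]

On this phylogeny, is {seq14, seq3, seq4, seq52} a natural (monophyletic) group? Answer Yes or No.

No

The MRCA of the listed taxa subtends ((((seq52,seq4),seq12),seq14),seq3).
That clade also contains seq12, which is not in the proposed group, so the group is not monophyletic.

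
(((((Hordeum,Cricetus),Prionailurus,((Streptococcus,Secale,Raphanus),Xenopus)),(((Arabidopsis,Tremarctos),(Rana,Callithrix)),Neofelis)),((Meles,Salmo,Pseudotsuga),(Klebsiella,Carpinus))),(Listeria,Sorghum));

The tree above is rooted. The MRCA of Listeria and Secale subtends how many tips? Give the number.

The MRCA of Listeria and Secale is the root, so the clade is the entire tree.
That clade contains 19 terminal taxa: Arabidopsis, Callithrix, Carpinus, Cricetus, Hordeum, Klebsiella, Listeria, Meles, Neofelis, Prionailurus, Pseudotsuga, Rana, Raphanus, Salmo, Secale, Sorghum, Streptococcus, Tremarctos, Xenopus.

19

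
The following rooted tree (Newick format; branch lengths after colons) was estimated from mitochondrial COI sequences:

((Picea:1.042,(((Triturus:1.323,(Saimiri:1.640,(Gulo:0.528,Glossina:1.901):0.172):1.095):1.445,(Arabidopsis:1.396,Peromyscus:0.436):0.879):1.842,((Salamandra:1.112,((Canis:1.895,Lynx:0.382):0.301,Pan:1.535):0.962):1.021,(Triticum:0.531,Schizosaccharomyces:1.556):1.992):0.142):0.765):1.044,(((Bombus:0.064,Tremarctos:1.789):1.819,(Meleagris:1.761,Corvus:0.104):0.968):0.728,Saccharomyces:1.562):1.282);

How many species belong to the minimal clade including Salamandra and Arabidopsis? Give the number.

The MRCA of Salamandra and Arabidopsis is the node subtending (((Triturus,(Saimiri,(Gulo,Glossina))),(Arabidopsis,Peromyscus)),((Salamandra,((Canis,Lynx),Pan)),(Triticum,Schizosaccharomyces))).
That clade contains 12 terminal taxa: Arabidopsis, Canis, Glossina, Gulo, Lynx, Pan, Peromyscus, Saimiri, Salamandra, Schizosaccharomyces, Triticum, Triturus.

12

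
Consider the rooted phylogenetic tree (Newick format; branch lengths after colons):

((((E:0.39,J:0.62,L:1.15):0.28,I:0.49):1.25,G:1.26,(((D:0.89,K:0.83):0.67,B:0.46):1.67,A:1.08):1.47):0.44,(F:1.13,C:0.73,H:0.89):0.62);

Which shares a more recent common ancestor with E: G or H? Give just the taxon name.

The MRCA of E and G subtends (((E,J,L),I),G,(((D,K),B),A)) (9 taxa).
The MRCA of E and H is the root, subtending the entire tree (12 taxa).
The first is nested inside the second, so E shares a more recent common ancestor with G.

G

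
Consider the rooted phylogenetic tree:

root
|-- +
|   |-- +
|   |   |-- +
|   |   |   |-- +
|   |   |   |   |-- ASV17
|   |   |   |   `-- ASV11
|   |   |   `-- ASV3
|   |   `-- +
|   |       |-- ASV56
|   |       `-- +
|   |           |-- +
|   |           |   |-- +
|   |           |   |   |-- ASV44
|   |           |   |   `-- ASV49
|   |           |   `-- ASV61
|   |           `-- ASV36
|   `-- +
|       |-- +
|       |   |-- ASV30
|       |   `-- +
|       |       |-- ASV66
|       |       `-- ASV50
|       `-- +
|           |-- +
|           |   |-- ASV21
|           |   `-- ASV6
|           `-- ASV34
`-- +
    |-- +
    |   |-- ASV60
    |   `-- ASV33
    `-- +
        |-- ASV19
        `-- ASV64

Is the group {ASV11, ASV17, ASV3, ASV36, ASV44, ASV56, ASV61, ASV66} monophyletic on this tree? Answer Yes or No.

The MRCA of the listed taxa subtends ((((ASV17,ASV11),ASV3),(ASV56,(((ASV44,ASV49),ASV61),ASV36))),((ASV30,(ASV66,ASV50)),((ASV21,ASV6),ASV34))).
That clade also contains ASV21, ASV30, ASV34, ASV49, ASV50, ASV6, which are not in the proposed group, so the group is not monophyletic.

No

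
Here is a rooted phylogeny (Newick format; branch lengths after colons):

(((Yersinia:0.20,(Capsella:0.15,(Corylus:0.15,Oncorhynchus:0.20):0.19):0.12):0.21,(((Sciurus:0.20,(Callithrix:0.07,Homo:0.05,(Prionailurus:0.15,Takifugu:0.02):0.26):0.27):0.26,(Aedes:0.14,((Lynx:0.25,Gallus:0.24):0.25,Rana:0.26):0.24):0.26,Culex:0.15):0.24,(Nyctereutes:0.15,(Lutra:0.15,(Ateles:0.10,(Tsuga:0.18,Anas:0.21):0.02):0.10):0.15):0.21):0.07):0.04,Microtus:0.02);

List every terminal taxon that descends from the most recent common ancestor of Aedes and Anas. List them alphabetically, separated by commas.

Aedes, Anas, Ateles, Callithrix, Culex, Gallus, Homo, Lutra, Lynx, Nyctereutes, Prionailurus, Rana, Sciurus, Takifugu, Tsuga

Tracing Aedes: it sits inside (Aedes,((Lynx,Gallus),Rana)).
Tracing Anas: it sits inside (Tsuga,Anas).
The smallest clade enclosing both is (((Sciurus,(Callithrix,Homo,(Prionailurus,Takifugu))),(Aedes,((Lynx,Gallus),Rana)),Culex),(Nyctereutes,(Lutra,(Ateles,(Tsuga,Anas))))); the answer is its 15 terminal taxa in alphabetical order.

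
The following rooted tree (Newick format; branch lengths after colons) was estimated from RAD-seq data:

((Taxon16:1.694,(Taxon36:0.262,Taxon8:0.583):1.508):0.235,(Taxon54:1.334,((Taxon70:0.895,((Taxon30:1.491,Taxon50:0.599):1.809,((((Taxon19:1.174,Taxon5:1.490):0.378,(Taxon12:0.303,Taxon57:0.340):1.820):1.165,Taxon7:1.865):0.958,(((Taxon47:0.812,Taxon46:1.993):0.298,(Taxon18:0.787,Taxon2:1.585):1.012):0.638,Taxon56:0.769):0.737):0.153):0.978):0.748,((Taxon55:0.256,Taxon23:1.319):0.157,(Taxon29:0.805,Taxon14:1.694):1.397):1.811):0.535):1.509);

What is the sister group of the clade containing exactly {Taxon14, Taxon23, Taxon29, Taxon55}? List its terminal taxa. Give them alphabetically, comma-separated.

Taxon12, Taxon18, Taxon19, Taxon2, Taxon30, Taxon46, Taxon47, Taxon5, Taxon50, Taxon56, Taxon57, Taxon7, Taxon70

The clade containing exactly {Taxon14, Taxon23, Taxon29, Taxon55} attaches to the tree at the node subtending ((Taxon70,((Taxon30,Taxon50),((((Taxon19,Taxon5),(Taxon12,Taxon57)),Taxon7),(((Taxon47,Taxon46),(Taxon18,Taxon2)),Taxon56)))),((Taxon55,Taxon23),(Taxon29,Taxon14))).
The other lineage descending from that same node — the sister group — is (Taxon70,((Taxon30,Taxon50),((((Taxon19,Taxon5),(Taxon12,Taxon57)),Taxon7),(((Taxon47,Taxon46),(Taxon18,Taxon2)),Taxon56)))); its 13 tips in alphabetical order are the answer.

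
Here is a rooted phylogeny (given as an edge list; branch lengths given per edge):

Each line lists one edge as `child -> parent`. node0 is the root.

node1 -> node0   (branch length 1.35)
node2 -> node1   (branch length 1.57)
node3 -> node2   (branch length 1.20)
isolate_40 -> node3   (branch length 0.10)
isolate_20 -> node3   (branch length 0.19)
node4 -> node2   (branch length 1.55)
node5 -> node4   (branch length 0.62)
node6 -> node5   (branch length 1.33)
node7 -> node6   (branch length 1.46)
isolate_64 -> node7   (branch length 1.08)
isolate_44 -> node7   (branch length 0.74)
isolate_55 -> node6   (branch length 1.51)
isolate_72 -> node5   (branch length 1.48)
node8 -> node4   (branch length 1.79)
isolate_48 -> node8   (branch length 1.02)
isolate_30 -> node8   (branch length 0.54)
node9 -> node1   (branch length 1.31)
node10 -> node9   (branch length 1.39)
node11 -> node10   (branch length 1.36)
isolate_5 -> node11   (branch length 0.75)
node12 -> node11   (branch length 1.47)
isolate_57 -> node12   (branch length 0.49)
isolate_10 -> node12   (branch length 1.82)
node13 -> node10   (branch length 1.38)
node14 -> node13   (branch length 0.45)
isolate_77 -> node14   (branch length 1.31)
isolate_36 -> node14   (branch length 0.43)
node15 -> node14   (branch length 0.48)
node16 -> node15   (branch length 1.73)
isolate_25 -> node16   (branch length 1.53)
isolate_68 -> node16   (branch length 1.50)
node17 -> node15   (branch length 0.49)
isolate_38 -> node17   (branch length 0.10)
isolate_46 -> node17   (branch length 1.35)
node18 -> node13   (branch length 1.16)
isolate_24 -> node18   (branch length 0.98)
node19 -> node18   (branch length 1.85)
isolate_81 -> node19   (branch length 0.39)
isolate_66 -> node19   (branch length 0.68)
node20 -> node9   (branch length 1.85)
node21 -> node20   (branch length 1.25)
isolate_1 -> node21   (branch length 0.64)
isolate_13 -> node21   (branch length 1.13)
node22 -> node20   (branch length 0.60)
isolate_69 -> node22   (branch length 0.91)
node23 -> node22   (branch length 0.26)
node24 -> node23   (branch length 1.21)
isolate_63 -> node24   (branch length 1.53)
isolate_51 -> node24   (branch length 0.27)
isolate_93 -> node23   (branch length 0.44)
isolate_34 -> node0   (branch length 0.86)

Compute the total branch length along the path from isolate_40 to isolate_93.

The path runs isolate_40 → … → MRCA → … → isolate_93; the MRCA is the node subtending (((isolate_40,isolate_20),((((isolate_64,isolate_44),isolate_55),isolate_72),(isolate_48,isolate_30))),(((isolate_5,(isolate_57,isolate_10)),((isolate_77,isolate_36,((isolate_25,isolate_68),(isolate_38,isolate_46))),(isolate_24,(isolate_81,isolate_66)))),((isolate_1,isolate_13),(isolate_69,((isolate_63,isolate_51),isolate_93))))).
Branch lengths along that path: 0.10 + 1.20 + 1.57 + 1.31 + 1.85 + 0.60 + 0.26 + 0.44 = 7.33.

7.33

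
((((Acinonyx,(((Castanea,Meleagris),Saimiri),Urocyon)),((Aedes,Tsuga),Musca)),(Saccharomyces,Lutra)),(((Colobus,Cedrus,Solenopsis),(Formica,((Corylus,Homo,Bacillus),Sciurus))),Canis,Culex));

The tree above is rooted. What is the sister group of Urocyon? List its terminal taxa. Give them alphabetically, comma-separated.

Urocyon attaches to the tree at the node subtending (((Castanea,Meleagris),Saimiri),Urocyon).
The other lineage descending from that same node — the sister group — is ((Castanea,Meleagris),Saimiri); its 3 tips in alphabetical order are the answer.

Castanea, Meleagris, Saimiri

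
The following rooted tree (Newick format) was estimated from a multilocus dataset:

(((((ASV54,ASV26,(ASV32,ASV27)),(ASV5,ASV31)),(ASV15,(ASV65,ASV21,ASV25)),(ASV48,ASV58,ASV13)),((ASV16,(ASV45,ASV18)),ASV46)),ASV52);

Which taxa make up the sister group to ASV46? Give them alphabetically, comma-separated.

ASV16, ASV18, ASV45

ASV46 attaches to the tree at the node subtending ((ASV16,(ASV45,ASV18)),ASV46).
The other lineage descending from that same node — the sister group — is (ASV16,(ASV45,ASV18)); its 3 tips in alphabetical order are the answer.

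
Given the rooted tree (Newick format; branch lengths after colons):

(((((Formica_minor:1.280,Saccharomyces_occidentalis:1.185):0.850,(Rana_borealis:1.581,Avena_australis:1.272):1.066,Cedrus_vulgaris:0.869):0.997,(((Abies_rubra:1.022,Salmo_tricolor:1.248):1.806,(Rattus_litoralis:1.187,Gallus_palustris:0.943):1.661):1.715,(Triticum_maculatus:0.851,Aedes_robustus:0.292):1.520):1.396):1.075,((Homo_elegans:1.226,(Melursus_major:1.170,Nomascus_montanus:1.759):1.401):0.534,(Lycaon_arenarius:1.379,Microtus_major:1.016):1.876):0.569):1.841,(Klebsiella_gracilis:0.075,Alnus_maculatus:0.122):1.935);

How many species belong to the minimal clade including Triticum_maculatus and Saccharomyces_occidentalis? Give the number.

The MRCA of Triticum_maculatus and Saccharomyces_occidentalis is the node subtending (((Formica_minor,Saccharomyces_occidentalis),(Rana_borealis,Avena_australis),Cedrus_vulgaris),(((Abies_rubra,Salmo_tricolor),(Rattus_litoralis,Gallus_palustris)),(Triticum_maculatus,Aedes_robustus))).
That clade contains 11 terminal taxa: Abies_rubra, Aedes_robustus, Avena_australis, Cedrus_vulgaris, Formica_minor, Gallus_palustris, Rana_borealis, Rattus_litoralis, Saccharomyces_occidentalis, Salmo_tricolor, Triticum_maculatus.

11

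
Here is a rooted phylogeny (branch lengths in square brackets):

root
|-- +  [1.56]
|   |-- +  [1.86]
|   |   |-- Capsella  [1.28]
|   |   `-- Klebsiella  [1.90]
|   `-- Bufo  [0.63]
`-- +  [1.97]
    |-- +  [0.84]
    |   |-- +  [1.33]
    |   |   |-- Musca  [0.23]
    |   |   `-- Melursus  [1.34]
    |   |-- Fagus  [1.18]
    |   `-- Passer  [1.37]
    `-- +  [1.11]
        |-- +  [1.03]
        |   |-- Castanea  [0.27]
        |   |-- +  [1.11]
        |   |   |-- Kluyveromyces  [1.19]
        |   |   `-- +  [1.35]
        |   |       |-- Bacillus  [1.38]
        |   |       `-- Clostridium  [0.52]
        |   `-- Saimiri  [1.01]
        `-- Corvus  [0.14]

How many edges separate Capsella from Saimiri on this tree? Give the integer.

The MRCA of Capsella and Saimiri is the root of the tree.
From Capsella up to that node: 3 branches. From Saimiri up to the same node: 4 branches. Total: 3 + 4 = 7.

7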